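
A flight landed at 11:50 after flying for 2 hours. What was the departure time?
Starting time: 11:50 = 710 total minutes past 12:00
Subtracting: 2 hours = 120 minutes
710 - 120 = 590 minutes
= 9 hours and 50 minutes past 12:00 = 9:50

Final answer: 9:50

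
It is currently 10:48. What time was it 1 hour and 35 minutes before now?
Starting time: 10:48 = 648 total minutes past 12:00
Subtracting: 1 hour and 35 minutes = 95 minutes
648 - 95 = 553 minutes
= 9 hours and 13 minutes past 12:00 = 9:13

Final answer: 9:13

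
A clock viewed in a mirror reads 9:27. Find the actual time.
Reflection across the vertical (12-6) axis maps a hand at angle A degrees to (360 - A) degrees, which sends a reading of T minutes past 12:00 to (720 - T) minutes past 12:00.
Mirror reads 9:27 = 567 minutes past 12:00.
Actual time: (720 - 567) mod 720 = 153 minutes = 2:33.

Final answer: 2:33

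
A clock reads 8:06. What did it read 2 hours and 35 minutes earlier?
Starting time: 8:06 = 486 total minutes past 12:00
Subtracting: 2 hours and 35 minutes = 155 minutes
486 - 155 = 331 minutes
= 5 hours and 31 minutes past 12:00 = 5:31

Final answer: 5:31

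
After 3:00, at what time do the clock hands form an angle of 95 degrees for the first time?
At t minutes past 3:00, the hour hand is at 30 x 3 + 0.5t degrees and the minute hand is at 6t degrees.
The smaller angle between them is 95 degrees when |30H - 5.5t| = 95 or |30H - 5.5t| = 265.
With H = 3, solve 30 x 3 - 5.5t = +/- target for each target:
  t = (30 x 3 - 95) / 5.5 = -0.91 (outside (0, 60))
  t = (30 x 3 + 95) / 5.5 = 33.64
  t = (30 x 3 - 265) / 5.5 = -31.82 (outside (0, 60))
  t = (30 x 3 + 265) / 5.5 = 64.55 (outside (0, 60))
Valid solutions in (0, 60): {33.64} minutes.
The first occurrence is t = 33.64 minutes.
The hands form a 95-degree angle at 33.64 minutes past 3:00.

Final answer: 33.64 minutes past 3:00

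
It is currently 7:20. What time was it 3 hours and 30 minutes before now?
Starting time: 7:20 = 440 total minutes past 12:00
Subtracting: 3 hours and 30 minutes = 210 minutes
440 - 210 = 230 minutes
= 3 hours and 50 minutes past 12:00 = 3:50

Final answer: 3:50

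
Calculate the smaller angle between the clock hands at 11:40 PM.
Hour hand position: 11 x 30 + 40 x 0.5 = 350 degrees
Minute hand position: 40 x 6 = 240 degrees
Difference: |350 - 240| = 110 degrees
The angle between the hands is 110 degrees

Final answer: 110 degrees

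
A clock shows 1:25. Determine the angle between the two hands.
Hour hand position: 1 x 30 + 25 x 0.5 = 42.5 degrees
Minute hand position: 25 x 6 = 150 degrees
Difference: |42.5 - 150| = 107.5 degrees
The angle between the hands is 107.5 degrees

Final answer: 107.5 degrees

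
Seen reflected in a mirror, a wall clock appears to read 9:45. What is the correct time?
Reflection across the vertical (12-6) axis maps a hand at angle A degrees to (360 - A) degrees, which sends a reading of T minutes past 12:00 to (720 - T) minutes past 12:00.
Mirror reads 9:45 = 585 minutes past 12:00.
Actual time: (720 - 585) mod 720 = 135 minutes = 2:15.

Final answer: 2:15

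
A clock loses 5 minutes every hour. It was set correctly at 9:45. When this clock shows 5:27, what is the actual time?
For every 60 true minutes, the faulty clock advances 55 minutes, so 1 faulty-clock minute corresponds to 60/55 true minutes.
From 9:45 to 5:27 on the faulty dial is 462 minutes.
True elapsed: 462 x 60/55 = 504 minutes = 8 hours and 24 minutes.
True time: 9:45 + 8 hours and 24 minutes = 6:09.

Final answer: 6:09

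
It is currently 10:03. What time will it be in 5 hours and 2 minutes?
Starting time: 10:03
Adding 2 minutes to 3 minutes: 3 + 2 = 5 minutes
Adding 5 hours: 10 + 5 = 15 - 12 = 3
Final time: 3:05

Final answer: 3:05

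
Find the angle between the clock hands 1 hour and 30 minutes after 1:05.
First find the time 1 hour and 30 minutes after 1:05.
Total minutes: 1 x 60 + 5 + 1 x 60 + 30 = 155.
155 mod 720 = 155 minutes = 2:35.
Now compute the angle at 2:35:
Hour hand: 2 x 30 + 35 x 0.5 = 77.5 degrees
Minute hand: 35 x 6 = 210 degrees
Difference: |77.5 - 210| = 132.5 degrees
The angle is 132.5 degrees

Final answer: 132.5 degrees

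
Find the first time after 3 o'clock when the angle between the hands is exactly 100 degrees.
At t minutes past 3:00, the hour hand is at 30 x 3 + 0.5t degrees and the minute hand is at 6t degrees.
The smaller angle between them is 100 degrees when |30H - 5.5t| = 100 or |30H - 5.5t| = 260.
With H = 3, solve 30 x 3 - 5.5t = +/- target for each target:
  t = (30 x 3 - 100) / 5.5 = -1.82 (outside (0, 60))
  t = (30 x 3 + 100) / 5.5 = 34.55
  t = (30 x 3 - 260) / 5.5 = -30.91 (outside (0, 60))
  t = (30 x 3 + 260) / 5.5 = 63.64 (outside (0, 60))
Valid solutions in (0, 60): {34.55} minutes.
The first occurrence is t = 34.55 minutes.
The hands form a 100-degree angle at 34.55 minutes past 3:00.

Final answer: 34.55 minutes past 3:00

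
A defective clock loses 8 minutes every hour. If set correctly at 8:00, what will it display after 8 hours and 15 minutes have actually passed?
For every 60 true minutes, the faulty clock advances 60 - 8 = 52 minutes.
True elapsed: 8 hours and 15 minutes = 495 minutes.
Faulty clock advances: 495 x 52/60 = 429 minutes (drift: 66 minutes behind).
Shown time: 8:00 + 429 minutes = 3:09.

Final answer: 3:09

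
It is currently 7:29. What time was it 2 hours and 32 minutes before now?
Starting time: 7:29 = 449 total minutes past 12:00
Subtracting: 2 hours and 32 minutes = 152 minutes
449 - 152 = 297 minutes
= 4 hours and 57 minutes past 12:00 = 4:57

Final answer: 4:57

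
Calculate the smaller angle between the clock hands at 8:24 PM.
Hour hand position: 8 x 30 + 24 x 0.5 = 252 degrees
Minute hand position: 24 x 6 = 144 degrees
Difference: |252 - 144| = 108 degrees
The angle between the hands is 108 degrees

Final answer: 108 degrees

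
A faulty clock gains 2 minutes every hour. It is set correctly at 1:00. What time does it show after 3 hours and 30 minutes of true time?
For every 60 true minutes, the faulty clock advances 60 + 2 = 62 minutes.
True elapsed: 3 hours and 30 minutes = 210 minutes.
Faulty clock advances: 210 x 62/60 = 217 minutes (drift: 7 minutes ahead).
Shown time: 1:00 + 217 minutes = 4:37.

Final answer: 4:37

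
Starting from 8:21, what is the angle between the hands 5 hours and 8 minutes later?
First find the time 5 hours and 8 minutes after 8:21.
Total minutes: 8 x 60 + 21 + 5 x 60 + 8 = 809.
809 mod 720 = 89 minutes = 1:29.
Now compute the angle at 1:29:
Hour hand: 1 x 30 + 29 x 0.5 = 44.5 degrees
Minute hand: 29 x 6 = 174 degrees
Difference: |44.5 - 174| = 129.5 degrees
The angle is 129.5 degrees

Final answer: 129.5 degrees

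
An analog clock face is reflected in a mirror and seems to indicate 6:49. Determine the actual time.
Reflection across the vertical (12-6) axis maps a hand at angle A degrees to (360 - A) degrees, which sends a reading of T minutes past 12:00 to (720 - T) minutes past 12:00.
Mirror reads 6:49 = 409 minutes past 12:00.
Actual time: (720 - 409) mod 720 = 311 minutes = 5:11.

Final answer: 5:11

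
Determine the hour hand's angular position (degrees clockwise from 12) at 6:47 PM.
The hour hand moves 30 degrees per hour and 0.5 degrees per minute.
At 6:47: (6) x 30 + 47 x 0.5 = 180 + 23.5 = 203.5 degrees

Final answer: 203.5 degrees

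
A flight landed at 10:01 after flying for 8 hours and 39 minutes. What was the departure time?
Starting time: 10:01 = 601 total minutes past 12:00
Subtracting: 8 hours and 39 minutes = 519 minutes
601 - 519 = 82 minutes
= 1 hour and 22 minutes past 12:00 = 1:22

Final answer: 1:22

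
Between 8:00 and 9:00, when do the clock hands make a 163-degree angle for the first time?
At t minutes past 8:00, the hour hand is at 30 x 8 + 0.5t degrees and the minute hand is at 6t degrees.
The smaller angle between them is 163 degrees when |30H - 5.5t| = 163 or |30H - 5.5t| = 197.
With H = 8, solve 30 x 8 - 5.5t = +/- target for each target:
  t = (30 x 8 - 163) / 5.5 = 14
  t = (30 x 8 + 163) / 5.5 = 73.27 (outside (0, 60))
  t = (30 x 8 - 197) / 5.5 = 7.82
  t = (30 x 8 + 197) / 5.5 = 79.45 (outside (0, 60))
Valid solutions in (0, 60): {7.82, 14} minutes.
The first occurrence is t = 7.82 minutes.
The hands form a 163-degree angle at 7.82 minutes past 8:00.

Final answer: 7.82 minutes past 8:00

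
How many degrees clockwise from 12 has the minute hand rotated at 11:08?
The minute hand moves 6 degrees per minute.
At 11:08: 8 x 6 = 48 degrees

Final answer: 48 degrees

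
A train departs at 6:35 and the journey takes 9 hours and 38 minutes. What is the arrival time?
Starting time: 6:35
Adding 38 minutes to 35 minutes: 35 + 38 = 73 minutes = 1 hour and 13 minutes
Adding 9 hours: 6 + 9 + 1 (carry) = 16 - 12 = 4
Final time: 4:13

Final answer: 4:13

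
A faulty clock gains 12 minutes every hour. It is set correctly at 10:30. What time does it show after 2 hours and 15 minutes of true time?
For every 60 true minutes, the faulty clock advances 60 + 12 = 72 minutes.
True elapsed: 2 hours and 15 minutes = 135 minutes.
Faulty clock advances: 135 x 72/60 = 162 minutes (drift: 27 minutes ahead).
Shown time: 10:30 + 162 minutes = 1:12.

Final answer: 1:12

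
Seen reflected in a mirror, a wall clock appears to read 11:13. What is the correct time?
Reflection across the vertical (12-6) axis maps a hand at angle A degrees to (360 - A) degrees, which sends a reading of T minutes past 12:00 to (720 - T) minutes past 12:00.
Mirror reads 11:13 = 673 minutes past 12:00.
Actual time: (720 - 673) mod 720 = 47 minutes = 12:47.

Final answer: 12:47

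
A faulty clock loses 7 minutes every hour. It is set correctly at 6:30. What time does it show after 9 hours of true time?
For every 60 true minutes, the faulty clock advances 60 - 7 = 53 minutes.
True elapsed: 9 hours = 540 minutes.
Faulty clock advances: 540 x 53/60 = 477 minutes (drift: 63 minutes behind).
Shown time: 6:30 + 477 minutes = 2:27.

Final answer: 2:27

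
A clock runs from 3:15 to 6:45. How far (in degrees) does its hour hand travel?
The hour hand moves 0.5 degrees per minute.
Time elapsed: 6:45 - 3:15 = 210 minutes
Angular displacement: 210 x 0.5 = 105 degrees

Final answer: 105 degrees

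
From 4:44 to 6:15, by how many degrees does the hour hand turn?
The hour hand moves 0.5 degrees per minute.
Time elapsed: 6:15 - 4:44 = 91 minutes
Angular displacement: 91 x 0.5 = 45.5 degrees

Final answer: 45.5 degrees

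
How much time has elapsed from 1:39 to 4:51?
From 1:39 to 4:51:
(4 x 60 + 51) - (1 x 60 + 39) = 291 - 99 = 192 minutes
= 3 hours and 12 minutes

Final answer: 3 hours and 12 minutes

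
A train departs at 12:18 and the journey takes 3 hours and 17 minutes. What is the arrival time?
Starting time: 12:18
Adding 17 minutes to 18 minutes: 18 + 17 = 35 minutes
Adding 3 hours: 12 + 3 = 15 - 12 = 3
Final time: 3:35

Final answer: 3:35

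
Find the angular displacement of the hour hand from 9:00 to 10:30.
The hour hand moves 0.5 degrees per minute.
Time elapsed: 10:30 - 9:00 = 90 minutes
Angular displacement: 90 x 0.5 = 45 degrees

Final answer: 45 degrees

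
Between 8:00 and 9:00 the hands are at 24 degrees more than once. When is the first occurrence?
At t minutes past 8:00, the hour hand is at 30 x 8 + 0.5t degrees and the minute hand is at 6t degrees.
The smaller angle between them is 24 degrees when |30H - 5.5t| = 24 or |30H - 5.5t| = 336.
With H = 8, solve 30 x 8 - 5.5t = +/- target for each target:
  t = (30 x 8 - 24) / 5.5 = 39.27
  t = (30 x 8 + 24) / 5.5 = 48
  t = (30 x 8 - 336) / 5.5 = -17.45 (outside (0, 60))
  t = (30 x 8 + 336) / 5.5 = 104.73 (outside (0, 60))
Valid solutions in (0, 60): {39.27, 48} minutes.
The first occurrence is t = 39.27 minutes.
The hands form a 24-degree angle at 39.27 minutes past 8:00.

Final answer: 39.27 minutes past 8:00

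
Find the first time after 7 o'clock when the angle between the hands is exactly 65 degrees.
At t minutes past 7:00, the hour hand is at 30 x 7 + 0.5t degrees and the minute hand is at 6t degrees.
The smaller angle between them is 65 degrees when |30H - 5.5t| = 65 or |30H - 5.5t| = 295.
With H = 7, solve 30 x 7 - 5.5t = +/- target for each target:
  t = (30 x 7 - 65) / 5.5 = 26.36
  t = (30 x 7 + 65) / 5.5 = 50
  t = (30 x 7 - 295) / 5.5 = -15.45 (outside (0, 60))
  t = (30 x 7 + 295) / 5.5 = 91.82 (outside (0, 60))
Valid solutions in (0, 60): {26.36, 50} minutes.
The first occurrence is t = 26.36 minutes.
The hands form a 65-degree angle at 26.36 minutes past 7:00.

Final answer: 26.36 minutes past 7:00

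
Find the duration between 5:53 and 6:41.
From 5:53 to 6:41:
(6 x 60 + 41) - (5 x 60 + 53) = 401 - 353 = 48 minutes
= 48 minutes

Final answer: 48 minutes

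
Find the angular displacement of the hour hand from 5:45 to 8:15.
The hour hand moves 0.5 degrees per minute.
Time elapsed: 8:15 - 5:45 = 150 minutes
Angular displacement: 150 x 0.5 = 75 degrees

Final answer: 75 degrees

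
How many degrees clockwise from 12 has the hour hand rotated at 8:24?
The hour hand moves 30 degrees per hour and 0.5 degrees per minute.
At 8:24: (8) x 30 + 24 x 0.5 = 240 + 12 = 252 degrees

Final answer: 252 degrees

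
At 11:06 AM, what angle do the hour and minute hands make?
Hour hand position: 11 x 30 + 6 x 0.5 = 333 degrees
Minute hand position: 6 x 6 = 36 degrees
Difference: |333 - 36| = 297 degrees
Since 297 > 180, the smaller angle is 360 - 297 = 63 degrees

Final answer: 63 degrees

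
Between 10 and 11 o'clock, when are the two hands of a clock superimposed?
The minute hand gains 5.5 degrees per minute on the hour hand.
At 10:00, the hour hand is at 300 degrees and the minute hand is at 0 degrees.
The gap is 300 degrees. Time to close: 300/5.5 = 60 x 10/11 = 54.55 minutes.
The hands overlap at 54.55 minutes past 10:00.

Final answer: 54.55 minutes past 10:00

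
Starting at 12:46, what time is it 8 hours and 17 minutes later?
Starting time: 12:46
Adding 17 minutes to 46 minutes: 46 + 17 = 63 minutes = 1 hour and 3 minutes
Adding 8 hours: 12 + 8 + 1 (carry) = 21 - 12 = 9
Final time: 9:03

Final answer: 9:03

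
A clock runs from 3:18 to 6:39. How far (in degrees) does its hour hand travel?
The hour hand moves 0.5 degrees per minute.
Time elapsed: 6:39 - 3:18 = 201 minutes
Angular displacement: 201 x 0.5 = 100.5 degrees

Final answer: 100.5 degrees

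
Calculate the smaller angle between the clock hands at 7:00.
Hour hand position: 7 x 30 + 0 x 0.5 = 210 degrees
Minute hand position: 0 x 6 = 0 degrees
Difference: |210 - 0| = 210 degrees
Since 210 > 180, the smaller angle is 360 - 210 = 150 degrees

Final answer: 150 degrees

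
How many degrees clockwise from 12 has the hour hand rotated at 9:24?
The hour hand moves 30 degrees per hour and 0.5 degrees per minute.
At 9:24: (9) x 30 + 24 x 0.5 = 270 + 12 = 282 degrees

Final answer: 282 degrees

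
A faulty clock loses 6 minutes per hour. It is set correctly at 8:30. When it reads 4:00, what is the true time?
For every 60 true minutes, the faulty clock advances 54 minutes, so 1 faulty-clock minute corresponds to 60/54 true minutes.
From 8:30 to 4:00 on the faulty dial is 450 minutes.
True elapsed: 450 x 60/54 = 500 minutes = 8 hours and 20 minutes.
True time: 8:30 + 8 hours and 20 minutes = 4:50.

Final answer: 4:50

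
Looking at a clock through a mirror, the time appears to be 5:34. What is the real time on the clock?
Reflection across the vertical (12-6) axis maps a hand at angle A degrees to (360 - A) degrees, which sends a reading of T minutes past 12:00 to (720 - T) minutes past 12:00.
Mirror reads 5:34 = 334 minutes past 12:00.
Actual time: (720 - 334) mod 720 = 386 minutes = 6:26.

Final answer: 6:26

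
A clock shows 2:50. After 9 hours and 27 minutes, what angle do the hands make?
First find the time 9 hours and 27 minutes after 2:50.
Total minutes: 2 x 60 + 50 + 9 x 60 + 27 = 737.
737 mod 720 = 17 minutes = 12:17.
Now compute the angle at 12:17:
Hour hand: 0 x 30 + 17 x 0.5 = 8.5 degrees
Minute hand: 17 x 6 = 102 degrees
Difference: |8.5 - 102| = 93.5 degrees
The angle is 93.5 degrees

Final answer: 93.5 degrees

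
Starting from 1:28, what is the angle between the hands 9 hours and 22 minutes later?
First find the time 9 hours and 22 minutes after 1:28.
Total minutes: 1 x 60 + 28 + 9 x 60 + 22 = 650.
650 mod 720 = 650 minutes = 10:50.
Now compute the angle at 10:50:
Hour hand: 10 x 30 + 50 x 0.5 = 325 degrees
Minute hand: 50 x 6 = 300 degrees
Difference: |325 - 300| = 25 degrees
The angle is 25 degrees

Final answer: 25 degrees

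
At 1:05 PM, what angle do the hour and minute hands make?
Hour hand position: 1 x 30 + 5 x 0.5 = 32.5 degrees
Minute hand position: 5 x 6 = 30 degrees
Difference: |32.5 - 30| = 2.5 degrees
The angle between the hands is 2.5 degrees

Final answer: 2.5 degrees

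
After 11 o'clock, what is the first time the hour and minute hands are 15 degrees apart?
At t minutes past 11:00, the hour hand is at 30 x 11 + 0.5t degrees and the minute hand is at 6t degrees.
The smaller angle between them is 15 degrees when |30H - 5.5t| = 15 or |30H - 5.5t| = 345.
With H = 11, solve 30 x 11 - 5.5t = +/- target for each target:
  t = (30 x 11 - 15) / 5.5 = 57.27
  t = (30 x 11 + 15) / 5.5 = 62.73 (outside (0, 60))
  t = (30 x 11 - 345) / 5.5 = -2.73 (outside (0, 60))
  t = (30 x 11 + 345) / 5.5 = 122.73 (outside (0, 60))
Valid solutions in (0, 60): {57.27} minutes.
The first occurrence is t = 57.27 minutes.
The hands form a 15-degree angle at 57.27 minutes past 11:00.

Final answer: 57.27 minutes past 11:00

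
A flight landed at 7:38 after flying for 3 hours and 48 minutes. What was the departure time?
Starting time: 7:38 = 458 total minutes past 12:00
Subtracting: 3 hours and 48 minutes = 228 minutes
458 - 228 = 230 minutes
= 3 hours and 50 minutes past 12:00 = 3:50

Final answer: 3:50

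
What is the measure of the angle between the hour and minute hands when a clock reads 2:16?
Hour hand position: 2 x 30 + 16 x 0.5 = 68 degrees
Minute hand position: 16 x 6 = 96 degrees
Difference: |68 - 96| = 28 degrees
The angle between the hands is 28 degrees

Final answer: 28 degrees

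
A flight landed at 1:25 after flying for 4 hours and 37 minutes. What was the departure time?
Starting time: 1:25 = 85 total minutes past 12:00
Subtracting: 4 hours and 37 minutes = 277 minutes
85 - 277 = -192 (negative, add 12 hours = 720) = 528 minutes
= 8 hours and 48 minutes past 12:00 = 8:48

Final answer: 8:48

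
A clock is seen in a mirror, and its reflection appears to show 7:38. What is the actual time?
Reflection across the vertical (12-6) axis maps a hand at angle A degrees to (360 - A) degrees, which sends a reading of T minutes past 12:00 to (720 - T) minutes past 12:00.
Mirror reads 7:38 = 458 minutes past 12:00.
Actual time: (720 - 458) mod 720 = 262 minutes = 4:22.

Final answer: 4:22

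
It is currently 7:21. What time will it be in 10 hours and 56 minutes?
Starting time: 7:21
Adding 56 minutes to 21 minutes: 21 + 56 = 77 minutes = 1 hour and 17 minutes
Adding 10 hours: 7 + 10 + 1 (carry) = 18 - 12 = 6
Final time: 6:17

Final answer: 6:17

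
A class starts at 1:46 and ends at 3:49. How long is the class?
From 1:46 to 3:49:
(3 x 60 + 49) - (1 x 60 + 46) = 229 - 106 = 123 minutes
= 2 hours and 3 minutes

Final answer: 2 hours and 3 minutes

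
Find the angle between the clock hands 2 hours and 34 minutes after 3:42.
First find the time 2 hours and 34 minutes after 3:42.
Total minutes: 3 x 60 + 42 + 2 x 60 + 34 = 376.
376 mod 720 = 376 minutes = 6:16.
Now compute the angle at 6:16:
Hour hand: 6 x 30 + 16 x 0.5 = 188 degrees
Minute hand: 16 x 6 = 96 degrees
Difference: |188 - 96| = 92 degrees
The angle is 92 degrees

Final answer: 92 degrees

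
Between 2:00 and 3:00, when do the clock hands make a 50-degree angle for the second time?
At t minutes past 2:00, the hour hand is at 30 x 2 + 0.5t degrees and the minute hand is at 6t degrees.
The smaller angle between them is 50 degrees when |30H - 5.5t| = 50 or |30H - 5.5t| = 310.
With H = 2, solve 30 x 2 - 5.5t = +/- target for each target:
  t = (30 x 2 - 50) / 5.5 = 1.82
  t = (30 x 2 + 50) / 5.5 = 20
  t = (30 x 2 - 310) / 5.5 = -45.45 (outside (0, 60))
  t = (30 x 2 + 310) / 5.5 = 67.27 (outside (0, 60))
Valid solutions in (0, 60): {1.82, 20} minutes.
The second occurrence is t = 20 minutes.
The hands form a 50-degree angle at 20 minutes past 2:00.

Final answer: 20 minutes past 2:00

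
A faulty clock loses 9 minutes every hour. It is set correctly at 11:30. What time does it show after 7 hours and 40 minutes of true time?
For every 60 true minutes, the faulty clock advances 60 - 9 = 51 minutes.
True elapsed: 7 hours and 40 minutes = 460 minutes.
Faulty clock advances: 460 x 51/60 = 391 minutes (drift: 69 minutes behind).
Shown time: 11:30 + 391 minutes = 6:01.

Final answer: 6:01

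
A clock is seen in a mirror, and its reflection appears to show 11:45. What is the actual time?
Reflection across the vertical (12-6) axis maps a hand at angle A degrees to (360 - A) degrees, which sends a reading of T minutes past 12:00 to (720 - T) minutes past 12:00.
Mirror reads 11:45 = 705 minutes past 12:00.
Actual time: (720 - 705) mod 720 = 15 minutes = 12:15.

Final answer: 12:15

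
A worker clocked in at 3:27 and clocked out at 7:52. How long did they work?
From 3:27 to 7:52:
(7 x 60 + 52) - (3 x 60 + 27) = 472 - 207 = 265 minutes
= 4 hours and 25 minutes

Final answer: 4 hours and 25 minutes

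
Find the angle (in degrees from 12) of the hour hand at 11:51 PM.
The hour hand moves 30 degrees per hour and 0.5 degrees per minute.
At 11:51: (11) x 30 + 51 x 0.5 = 330 + 25.5 = 355.5 degrees

Final answer: 355.5 degrees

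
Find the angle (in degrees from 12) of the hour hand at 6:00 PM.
The hour hand moves 30 degrees per hour and 0.5 degrees per minute.
At 6:00: (6) x 30 + 0 x 0.5 = 180 + 0 = 180 degrees

Final answer: 180 degrees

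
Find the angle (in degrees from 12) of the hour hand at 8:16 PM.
The hour hand moves 30 degrees per hour and 0.5 degrees per minute.
At 8:16: (8) x 30 + 16 x 0.5 = 240 + 8 = 248 degrees

Final answer: 248 degrees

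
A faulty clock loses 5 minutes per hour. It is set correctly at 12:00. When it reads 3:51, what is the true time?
For every 60 true minutes, the faulty clock advances 55 minutes, so 1 faulty-clock minute corresponds to 60/55 true minutes.
From 12:00 to 3:51 on the faulty dial is 231 minutes.
True elapsed: 231 x 60/55 = 252 minutes = 4 hours and 12 minutes.
True time: 12:00 + 4 hours and 12 minutes = 4:12.

Final answer: 4:12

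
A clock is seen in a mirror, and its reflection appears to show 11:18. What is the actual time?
Reflection across the vertical (12-6) axis maps a hand at angle A degrees to (360 - A) degrees, which sends a reading of T minutes past 12:00 to (720 - T) minutes past 12:00.
Mirror reads 11:18 = 678 minutes past 12:00.
Actual time: (720 - 678) mod 720 = 42 minutes = 12:42.

Final answer: 12:42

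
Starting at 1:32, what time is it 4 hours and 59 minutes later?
Starting time: 1:32
Adding 59 minutes to 32 minutes: 32 + 59 = 91 minutes = 1 hour and 31 minutes
Adding 4 hours: 1 + 4 + 1 (carry) = 6
Final time: 6:31

Final answer: 6:31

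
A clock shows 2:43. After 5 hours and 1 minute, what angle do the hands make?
First find the time 5 hours and 1 minute after 2:43.
Total minutes: 2 x 60 + 43 + 5 x 60 + 1 = 464.
464 mod 720 = 464 minutes = 7:44.
Now compute the angle at 7:44:
Hour hand: 7 x 30 + 44 x 0.5 = 232 degrees
Minute hand: 44 x 6 = 264 degrees
Difference: |232 - 264| = 32 degrees
The angle is 32 degrees

Final answer: 32 degrees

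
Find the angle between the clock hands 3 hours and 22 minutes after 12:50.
First find the time 3 hours and 22 minutes after 12:50.
Total minutes: 12 x 60 + 50 + 3 x 60 + 22 = 972.
972 mod 720 = 252 minutes = 4:12.
Now compute the angle at 4:12:
Hour hand: 4 x 30 + 12 x 0.5 = 126 degrees
Minute hand: 12 x 6 = 72 degrees
Difference: |126 - 72| = 54 degrees
The angle is 54 degrees

Final answer: 54 degrees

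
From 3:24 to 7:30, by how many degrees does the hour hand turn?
The hour hand moves 0.5 degrees per minute.
Time elapsed: 7:30 - 3:24 = 246 minutes
Angular displacement: 246 x 0.5 = 123 degrees

Final answer: 123 degrees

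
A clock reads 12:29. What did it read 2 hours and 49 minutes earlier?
Starting time: 12:29 = 29 total minutes past 12:00
Subtracting: 2 hours and 49 minutes = 169 minutes
29 - 169 = -140 (negative, add 12 hours = 720) = 580 minutes
= 9 hours and 40 minutes past 12:00 = 9:40

Final answer: 9:40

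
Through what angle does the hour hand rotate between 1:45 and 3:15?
The hour hand moves 0.5 degrees per minute.
Time elapsed: 3:15 - 1:45 = 90 minutes
Angular displacement: 90 x 0.5 = 45 degrees

Final answer: 45 degrees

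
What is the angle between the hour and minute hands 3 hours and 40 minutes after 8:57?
First find the time 3 hours and 40 minutes after 8:57.
Total minutes: 8 x 60 + 57 + 3 x 60 + 40 = 757.
757 mod 720 = 37 minutes = 12:37.
Now compute the angle at 12:37:
Hour hand: 0 x 30 + 37 x 0.5 = 18.5 degrees
Minute hand: 37 x 6 = 222 degrees
Difference: |18.5 - 222| = 203.5 degrees
Smaller angle: 360 - 203.5 = 156.5 degrees

Final answer: 156.5 degrees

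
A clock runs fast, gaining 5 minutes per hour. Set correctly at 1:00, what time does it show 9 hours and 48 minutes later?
For every 60 true minutes, the faulty clock advances 60 + 5 = 65 minutes.
True elapsed: 9 hours and 48 minutes = 588 minutes.
Faulty clock advances: 588 x 65/60 = 637 minutes (drift: 49 minutes ahead).
Shown time: 1:00 + 637 minutes = 11:37.

Final answer: 11:37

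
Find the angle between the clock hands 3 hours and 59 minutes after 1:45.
First find the time 3 hours and 59 minutes after 1:45.
Total minutes: 1 x 60 + 45 + 3 x 60 + 59 = 344.
344 mod 720 = 344 minutes = 5:44.
Now compute the angle at 5:44:
Hour hand: 5 x 30 + 44 x 0.5 = 172 degrees
Minute hand: 44 x 6 = 264 degrees
Difference: |172 - 264| = 92 degrees
The angle is 92 degrees

Final answer: 92 degrees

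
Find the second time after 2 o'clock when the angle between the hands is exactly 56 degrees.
At t minutes past 2:00, the hour hand is at 30 x 2 + 0.5t degrees and the minute hand is at 6t degrees.
The smaller angle between them is 56 degrees when |30H - 5.5t| = 56 or |30H - 5.5t| = 304.
With H = 2, solve 30 x 2 - 5.5t = +/- target for each target:
  t = (30 x 2 - 56) / 5.5 = 0.73
  t = (30 x 2 + 56) / 5.5 = 21.09
  t = (30 x 2 - 304) / 5.5 = -44.36 (outside (0, 60))
  t = (30 x 2 + 304) / 5.5 = 66.18 (outside (0, 60))
Valid solutions in (0, 60): {0.73, 21.09} minutes.
The second occurrence is t = 21.09 minutes.
The hands form a 56-degree angle at 21.09 minutes past 2:00.

Final answer: 21.09 minutes past 2:00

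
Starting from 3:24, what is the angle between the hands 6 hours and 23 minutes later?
First find the time 6 hours and 23 minutes after 3:24.
Total minutes: 3 x 60 + 24 + 6 x 60 + 23 = 587.
587 mod 720 = 587 minutes = 9:47.
Now compute the angle at 9:47:
Hour hand: 9 x 30 + 47 x 0.5 = 293.5 degrees
Minute hand: 47 x 6 = 282 degrees
Difference: |293.5 - 282| = 11.5 degrees
The angle is 11.5 degrees

Final answer: 11.5 degrees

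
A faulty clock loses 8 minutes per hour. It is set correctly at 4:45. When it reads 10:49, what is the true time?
For every 60 true minutes, the faulty clock advances 52 minutes, so 1 faulty-clock minute corresponds to 60/52 true minutes.
From 4:45 to 10:49 on the faulty dial is 364 minutes.
True elapsed: 364 x 60/52 = 420 minutes = 7 hours.
True time: 4:45 + 7 hours = 11:45.

Final answer: 11:45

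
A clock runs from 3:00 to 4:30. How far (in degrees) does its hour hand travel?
The hour hand moves 0.5 degrees per minute.
Time elapsed: 4:30 - 3:00 = 90 minutes
Angular displacement: 90 x 0.5 = 45 degrees

Final answer: 45 degrees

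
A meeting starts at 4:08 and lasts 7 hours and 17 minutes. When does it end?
Starting time: 4:08
Adding 17 minutes to 8 minutes: 8 + 17 = 25 minutes
Adding 7 hours: 4 + 7 = 11
Final time: 11:25

Final answer: 11:25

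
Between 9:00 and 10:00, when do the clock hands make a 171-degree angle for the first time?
At t minutes past 9:00, the hour hand is at 30 x 9 + 0.5t degrees and the minute hand is at 6t degrees.
The smaller angle between them is 171 degrees when |30H - 5.5t| = 171 or |30H - 5.5t| = 189.
With H = 9, solve 30 x 9 - 5.5t = +/- target for each target:
  t = (30 x 9 - 171) / 5.5 = 18
  t = (30 x 9 + 171) / 5.5 = 80.18 (outside (0, 60))
  t = (30 x 9 - 189) / 5.5 = 14.73
  t = (30 x 9 + 189) / 5.5 = 83.45 (outside (0, 60))
Valid solutions in (0, 60): {14.73, 18} minutes.
The first occurrence is t = 14.73 minutes.
The hands form a 171-degree angle at 14.73 minutes past 9:00.

Final answer: 14.73 minutes past 9:00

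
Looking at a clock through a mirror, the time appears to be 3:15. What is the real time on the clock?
Reflection across the vertical (12-6) axis maps a hand at angle A degrees to (360 - A) degrees, which sends a reading of T minutes past 12:00 to (720 - T) minutes past 12:00.
Mirror reads 3:15 = 195 minutes past 12:00.
Actual time: (720 - 195) mod 720 = 525 minutes = 8:45.

Final answer: 8:45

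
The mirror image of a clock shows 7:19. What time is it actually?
Reflection across the vertical (12-6) axis maps a hand at angle A degrees to (360 - A) degrees, which sends a reading of T minutes past 12:00 to (720 - T) minutes past 12:00.
Mirror reads 7:19 = 439 minutes past 12:00.
Actual time: (720 - 439) mod 720 = 281 minutes = 4:41.

Final answer: 4:41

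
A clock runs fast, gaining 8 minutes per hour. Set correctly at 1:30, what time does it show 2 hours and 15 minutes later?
For every 60 true minutes, the faulty clock advances 60 + 8 = 68 minutes.
True elapsed: 2 hours and 15 minutes = 135 minutes.
Faulty clock advances: 135 x 68/60 = 153 minutes (drift: 18 minutes ahead).
Shown time: 1:30 + 153 minutes = 4:03.

Final answer: 4:03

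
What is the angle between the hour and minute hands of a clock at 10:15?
Hour hand position: 10 x 30 + 15 x 0.5 = 307.5 degrees
Minute hand position: 15 x 6 = 90 degrees
Difference: |307.5 - 90| = 217.5 degrees
Since 217.5 > 180, the smaller angle is 360 - 217.5 = 142.5 degrees

Final answer: 142.5 degrees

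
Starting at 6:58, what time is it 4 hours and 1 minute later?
Starting time: 6:58
Adding 1 minute to 58 minutes: 58 + 1 = 59 minutes
Adding 4 hours: 6 + 4 = 10
Final time: 10:59

Final answer: 10:59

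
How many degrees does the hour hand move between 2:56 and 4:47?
The hour hand moves 0.5 degrees per minute.
Time elapsed: 4:47 - 2:56 = 111 minutes
Angular displacement: 111 x 0.5 = 55.5 degrees

Final answer: 55.5 degrees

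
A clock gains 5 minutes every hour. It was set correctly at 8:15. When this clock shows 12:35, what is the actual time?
For every 60 true minutes, the faulty clock advances 65 minutes, so 1 faulty-clock minute corresponds to 60/65 true minutes.
From 8:15 to 12:35 on the faulty dial is 260 minutes.
True elapsed: 260 x 60/65 = 240 minutes = 4 hours.
True time: 8:15 + 4 hours = 12:15.

Final answer: 12:15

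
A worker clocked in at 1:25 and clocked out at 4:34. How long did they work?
From 1:25 to 4:34:
(4 x 60 + 34) - (1 x 60 + 25) = 274 - 85 = 189 minutes
= 3 hours and 9 minutes

Final answer: 3 hours and 9 minutes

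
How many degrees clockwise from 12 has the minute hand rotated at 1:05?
The minute hand moves 6 degrees per minute.
At 1:05: 5 x 6 = 30 degrees

Final answer: 30 degrees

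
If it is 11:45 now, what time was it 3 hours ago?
Starting time: 11:45 = 705 total minutes past 12:00
Subtracting: 3 hours = 180 minutes
705 - 180 = 525 minutes
= 8 hours and 45 minutes past 12:00 = 8:45

Final answer: 8:45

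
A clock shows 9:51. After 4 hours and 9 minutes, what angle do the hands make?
First find the time 4 hours and 9 minutes after 9:51.
Total minutes: 9 x 60 + 51 + 4 x 60 + 9 = 840.
840 mod 720 = 120 minutes = 2:00.
Now compute the angle at 2:00:
Hour hand: 2 x 30 + 0 x 0.5 = 60 degrees
Minute hand: 0 x 6 = 0 degrees
Difference: |60 - 0| = 60 degrees
The angle is 60 degrees

Final answer: 60 degrees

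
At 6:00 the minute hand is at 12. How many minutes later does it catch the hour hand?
The minute hand gains 5.5 degrees per minute on the hour hand.
At 6:00, the hour hand is at 180 degrees and the minute hand is at 0 degrees.
The gap is 180 degrees. Time to close: 180/5.5 = 60 x 6/11 = 32.73 minutes.
The hands overlap at 32.73 minutes past 6:00.

Final answer: 32.73 minutes past 6:00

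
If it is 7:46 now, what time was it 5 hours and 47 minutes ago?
Starting time: 7:46 = 466 total minutes past 12:00
Subtracting: 5 hours and 47 minutes = 347 minutes
466 - 347 = 119 minutes
= 1 hour and 59 minutes past 12:00 = 1:59

Final answer: 1:59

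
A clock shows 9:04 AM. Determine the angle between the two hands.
Hour hand position: 9 x 30 + 4 x 0.5 = 272 degrees
Minute hand position: 4 x 6 = 24 degrees
Difference: |272 - 24| = 248 degrees
Since 248 > 180, the smaller angle is 360 - 248 = 112 degrees

Final answer: 112 degrees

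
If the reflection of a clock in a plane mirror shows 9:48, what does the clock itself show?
Reflection across the vertical (12-6) axis maps a hand at angle A degrees to (360 - A) degrees, which sends a reading of T minutes past 12:00 to (720 - T) minutes past 12:00.
Mirror reads 9:48 = 588 minutes past 12:00.
Actual time: (720 - 588) mod 720 = 132 minutes = 2:12.

Final answer: 2:12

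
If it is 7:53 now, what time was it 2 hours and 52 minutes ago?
Starting time: 7:53 = 473 total minutes past 12:00
Subtracting: 2 hours and 52 minutes = 172 minutes
473 - 172 = 301 minutes
= 5 hours and 1 minute past 12:00 = 5:01

Final answer: 5:01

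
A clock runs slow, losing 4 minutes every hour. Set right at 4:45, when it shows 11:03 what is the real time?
For every 60 true minutes, the faulty clock advances 56 minutes, so 1 faulty-clock minute corresponds to 60/56 true minutes.
From 4:45 to 11:03 on the faulty dial is 378 minutes.
True elapsed: 378 x 60/56 = 405 minutes = 6 hours and 45 minutes.
True time: 4:45 + 6 hours and 45 minutes = 11:30.

Final answer: 11:30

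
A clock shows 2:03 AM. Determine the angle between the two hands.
Hour hand position: 2 x 30 + 3 x 0.5 = 61.5 degrees
Minute hand position: 3 x 6 = 18 degrees
Difference: |61.5 - 18| = 43.5 degrees
The angle between the hands is 43.5 degrees

Final answer: 43.5 degrees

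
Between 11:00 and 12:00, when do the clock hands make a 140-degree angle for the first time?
At t minutes past 11:00, the hour hand is at 30 x 11 + 0.5t degrees and the minute hand is at 6t degrees.
The smaller angle between them is 140 degrees when |30H - 5.5t| = 140 or |30H - 5.5t| = 220.
With H = 11, solve 30 x 11 - 5.5t = +/- target for each target:
  t = (30 x 11 - 140) / 5.5 = 34.55
  t = (30 x 11 + 140) / 5.5 = 85.45 (outside (0, 60))
  t = (30 x 11 - 220) / 5.5 = 20
  t = (30 x 11 + 220) / 5.5 = 100 (outside (0, 60))
Valid solutions in (0, 60): {20, 34.55} minutes.
The first occurrence is t = 20 minutes.
The hands form a 140-degree angle at 20 minutes past 11:00.

Final answer: 20 minutes past 11:00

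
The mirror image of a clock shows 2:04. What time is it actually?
Reflection across the vertical (12-6) axis maps a hand at angle A degrees to (360 - A) degrees, which sends a reading of T minutes past 12:00 to (720 - T) minutes past 12:00.
Mirror reads 2:04 = 124 minutes past 12:00.
Actual time: (720 - 124) mod 720 = 596 minutes = 9:56.

Final answer: 9:56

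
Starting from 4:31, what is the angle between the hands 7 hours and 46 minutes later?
First find the time 7 hours and 46 minutes after 4:31.
Total minutes: 4 x 60 + 31 + 7 x 60 + 46 = 737.
737 mod 720 = 17 minutes = 12:17.
Now compute the angle at 12:17:
Hour hand: 0 x 30 + 17 x 0.5 = 8.5 degrees
Minute hand: 17 x 6 = 102 degrees
Difference: |8.5 - 102| = 93.5 degrees
The angle is 93.5 degrees

Final answer: 93.5 degrees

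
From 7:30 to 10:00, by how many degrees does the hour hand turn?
The hour hand moves 0.5 degrees per minute.
Time elapsed: 10:00 - 7:30 = 150 minutes
Angular displacement: 150 x 0.5 = 75 degrees

Final answer: 75 degrees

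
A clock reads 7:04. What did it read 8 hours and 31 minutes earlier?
Starting time: 7:04 = 424 total minutes past 12:00
Subtracting: 8 hours and 31 minutes = 511 minutes
424 - 511 = -87 (negative, add 12 hours = 720) = 633 minutes
= 10 hours and 33 minutes past 12:00 = 10:33

Final answer: 10:33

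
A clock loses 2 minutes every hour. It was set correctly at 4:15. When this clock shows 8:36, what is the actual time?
For every 60 true minutes, the faulty clock advances 58 minutes, so 1 faulty-clock minute corresponds to 60/58 true minutes.
From 4:15 to 8:36 on the faulty dial is 261 minutes.
True elapsed: 261 x 60/58 = 270 minutes = 4 hours and 30 minutes.
True time: 4:15 + 4 hours and 30 minutes = 8:45.

Final answer: 8:45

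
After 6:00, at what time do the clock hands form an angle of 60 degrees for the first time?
At t minutes past 6:00, the hour hand is at 30 x 6 + 0.5t degrees and the minute hand is at 6t degrees.
The smaller angle between them is 60 degrees when |30H - 5.5t| = 60 or |30H - 5.5t| = 300.
With H = 6, solve 30 x 6 - 5.5t = +/- target for each target:
  t = (30 x 6 - 60) / 5.5 = 21.82
  t = (30 x 6 + 60) / 5.5 = 43.64
  t = (30 x 6 - 300) / 5.5 = -21.82 (outside (0, 60))
  t = (30 x 6 + 300) / 5.5 = 87.27 (outside (0, 60))
Valid solutions in (0, 60): {21.82, 43.64} minutes.
The first occurrence is t = 21.82 minutes.
The hands form a 60-degree angle at 21.82 minutes past 6:00.

Final answer: 21.82 minutes past 6:00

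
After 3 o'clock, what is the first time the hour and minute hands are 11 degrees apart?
At t minutes past 3:00, the hour hand is at 30 x 3 + 0.5t degrees and the minute hand is at 6t degrees.
The smaller angle between them is 11 degrees when |30H - 5.5t| = 11 or |30H - 5.5t| = 349.
With H = 3, solve 30 x 3 - 5.5t = +/- target for each target:
  t = (30 x 3 - 11) / 5.5 = 14.36
  t = (30 x 3 + 11) / 5.5 = 18.36
  t = (30 x 3 - 349) / 5.5 = -47.09 (outside (0, 60))
  t = (30 x 3 + 349) / 5.5 = 79.82 (outside (0, 60))
Valid solutions in (0, 60): {14.36, 18.36} minutes.
The first occurrence is t = 14.36 minutes.
The hands form a 11-degree angle at 14.36 minutes past 3:00.

Final answer: 14.36 minutes past 3:00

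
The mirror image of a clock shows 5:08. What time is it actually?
Reflection across the vertical (12-6) axis maps a hand at angle A degrees to (360 - A) degrees, which sends a reading of T minutes past 12:00 to (720 - T) minutes past 12:00.
Mirror reads 5:08 = 308 minutes past 12:00.
Actual time: (720 - 308) mod 720 = 412 minutes = 6:52.

Final answer: 6:52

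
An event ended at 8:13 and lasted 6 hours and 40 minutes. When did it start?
Starting time: 8:13 = 493 total minutes past 12:00
Subtracting: 6 hours and 40 minutes = 400 minutes
493 - 400 = 93 minutes
= 1 hour and 33 minutes past 12:00 = 1:33

Final answer: 1:33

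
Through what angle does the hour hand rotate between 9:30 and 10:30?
The hour hand moves 0.5 degrees per minute.
Time elapsed: 10:30 - 9:30 = 60 minutes
Angular displacement: 60 x 0.5 = 30 degrees

Final answer: 30 degrees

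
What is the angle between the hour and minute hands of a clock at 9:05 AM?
Hour hand position: 9 x 30 + 5 x 0.5 = 272.5 degrees
Minute hand position: 5 x 6 = 30 degrees
Difference: |272.5 - 30| = 242.5 degrees
Since 242.5 > 180, the smaller angle is 360 - 242.5 = 117.5 degrees

Final answer: 117.5 degrees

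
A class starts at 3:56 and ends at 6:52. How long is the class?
From 3:56 to 6:52:
(6 x 60 + 52) - (3 x 60 + 56) = 412 - 236 = 176 minutes
= 2 hours and 56 minutes

Final answer: 2 hours and 56 minutes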